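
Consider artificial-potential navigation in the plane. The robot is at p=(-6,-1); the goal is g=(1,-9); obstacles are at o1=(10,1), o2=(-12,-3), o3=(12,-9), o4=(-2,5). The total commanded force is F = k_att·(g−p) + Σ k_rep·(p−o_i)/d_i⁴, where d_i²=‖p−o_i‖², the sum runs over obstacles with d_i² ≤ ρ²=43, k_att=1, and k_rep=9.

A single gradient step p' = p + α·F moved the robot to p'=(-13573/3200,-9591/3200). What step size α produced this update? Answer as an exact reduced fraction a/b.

α = 1/4

F_att = 1·(g−p) = 1·(7,-8) = (7.0000,-8.0000)
o1: d²=260 > ρ²=43 → inactive
o2: d²=40 ≤ ρ²=43; F_rep = 9·(6,2)/40² = (0.0338,0.0112)
o3: d²=388 > ρ²=43 → inactive
o4: d²=52 > ρ²=43 → inactive
F = F_att + ΣF_rep = (7.0338,-7.9887)
Δp = p'−p = (1.7584,-1.9972); α = Δx/Fx = (5627/3200) / (5627/800) = 1/4
check: Δy/Fy = (-6391/3200) / (-6391/800) = 1/4 ✓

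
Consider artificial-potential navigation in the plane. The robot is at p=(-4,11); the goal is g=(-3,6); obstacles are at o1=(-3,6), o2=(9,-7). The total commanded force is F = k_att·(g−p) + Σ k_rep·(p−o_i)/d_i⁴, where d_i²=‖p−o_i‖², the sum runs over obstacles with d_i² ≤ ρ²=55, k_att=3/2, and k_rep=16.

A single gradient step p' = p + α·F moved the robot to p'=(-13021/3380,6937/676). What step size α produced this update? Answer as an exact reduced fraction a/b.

F_att = 3/2·(g−p) = 3/2·(1,-5) = (1.5000,-7.5000)
o1: d²=26 ≤ ρ²=55; F_rep = 16·(-1,5)/26² = (-0.0237,0.1183)
o2: d²=493 > ρ²=55 → inactive
F = F_att + ΣF_rep = (1.4763,-7.3817)
Δp = p'−p = (0.1476,-0.7382); α = Δx/Fx = (499/3380) / (499/338) = 1/10
check: Δy/Fy = (-499/676) / (-2495/338) = 1/10 ✓

α = 1/10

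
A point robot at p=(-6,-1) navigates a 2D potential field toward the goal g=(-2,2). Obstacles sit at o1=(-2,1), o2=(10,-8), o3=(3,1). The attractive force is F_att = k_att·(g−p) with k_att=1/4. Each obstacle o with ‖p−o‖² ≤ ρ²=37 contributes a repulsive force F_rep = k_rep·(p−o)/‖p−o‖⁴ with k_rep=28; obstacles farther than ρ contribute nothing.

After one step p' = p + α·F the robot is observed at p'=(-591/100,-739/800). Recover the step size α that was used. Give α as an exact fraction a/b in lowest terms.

α = 1/8

F_att = 1/4·(g−p) = 1/4·(4,3) = (1.0000,0.7500)
o1: d²=20 ≤ ρ²=37; F_rep = 28·(-4,-2)/20² = (-0.2800,-0.1400)
o2: d²=305 > ρ²=37 → inactive
o3: d²=85 > ρ²=37 → inactive
F = F_att + ΣF_rep = (0.7200,0.6100)
Δp = p'−p = (0.0900,0.0762); α = Δx/Fx = (9/100) / (18/25) = 1/8
check: Δy/Fy = (61/800) / (61/100) = 1/8 ✓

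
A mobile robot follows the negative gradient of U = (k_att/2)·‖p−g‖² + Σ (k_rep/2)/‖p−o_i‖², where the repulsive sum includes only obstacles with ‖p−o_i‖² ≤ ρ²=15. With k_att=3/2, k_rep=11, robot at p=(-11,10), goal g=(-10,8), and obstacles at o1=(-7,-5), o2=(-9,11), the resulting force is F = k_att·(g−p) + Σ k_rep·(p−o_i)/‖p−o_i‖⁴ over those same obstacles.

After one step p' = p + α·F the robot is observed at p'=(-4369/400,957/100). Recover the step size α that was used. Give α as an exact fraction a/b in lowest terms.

F_att = 3/2·(g−p) = 3/2·(1,-2) = (1.5000,-3.0000)
o1: d²=241 > ρ²=15 → inactive
o2: d²=5 ≤ ρ²=15; F_rep = 11·(-2,-1)/5² = (-0.8800,-0.4400)
F = F_att + ΣF_rep = (0.6200,-3.4400)
Δp = p'−p = (0.0775,-0.4300); α = Δx/Fx = (31/400) / (31/50) = 1/8
check: Δy/Fy = (-43/100) / (-86/25) = 1/8 ✓

α = 1/8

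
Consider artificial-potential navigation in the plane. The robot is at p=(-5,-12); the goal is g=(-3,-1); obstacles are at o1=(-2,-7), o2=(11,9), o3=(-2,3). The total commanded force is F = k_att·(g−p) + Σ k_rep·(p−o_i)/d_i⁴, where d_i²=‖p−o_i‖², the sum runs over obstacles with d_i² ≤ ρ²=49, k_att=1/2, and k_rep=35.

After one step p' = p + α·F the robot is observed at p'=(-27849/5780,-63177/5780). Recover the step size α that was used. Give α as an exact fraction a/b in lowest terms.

F_att = 1/2·(g−p) = 1/2·(2,11) = (1.0000,5.5000)
o1: d²=34 ≤ ρ²=49; F_rep = 35·(-3,-5)/34² = (-0.0908,-0.1514)
o2: d²=697 > ρ²=49 → inactive
o3: d²=234 > ρ²=49 → inactive
F = F_att + ΣF_rep = (0.9092,5.3486)
Δp = p'−p = (0.1818,1.0697); α = Δx/Fx = (1051/5780) / (1051/1156) = 1/5
check: Δy/Fy = (6183/5780) / (6183/1156) = 1/5 ✓

α = 1/5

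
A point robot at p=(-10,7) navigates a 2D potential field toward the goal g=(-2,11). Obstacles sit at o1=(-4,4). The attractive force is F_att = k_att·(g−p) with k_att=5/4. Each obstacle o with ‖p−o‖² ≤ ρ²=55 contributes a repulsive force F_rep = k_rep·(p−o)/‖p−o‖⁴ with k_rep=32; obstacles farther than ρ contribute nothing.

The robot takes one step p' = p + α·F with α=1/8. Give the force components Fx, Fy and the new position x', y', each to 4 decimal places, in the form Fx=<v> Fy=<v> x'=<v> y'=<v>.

Fx=9.9052 Fy=5.0474 x'=-8.7619 y'=7.6309

F_att = 5/4·(g−p) = 5/4·(8,4) = (10.0000,5.0000)
o1: d²=45 ≤ ρ²=55; F_rep = 32·(-6,3)/45² = (-0.0948,0.0474)
F = F_att + ΣF_rep = (9.9052,5.0474)
p' = p + 1/8·F = (-8.7619,7.6309)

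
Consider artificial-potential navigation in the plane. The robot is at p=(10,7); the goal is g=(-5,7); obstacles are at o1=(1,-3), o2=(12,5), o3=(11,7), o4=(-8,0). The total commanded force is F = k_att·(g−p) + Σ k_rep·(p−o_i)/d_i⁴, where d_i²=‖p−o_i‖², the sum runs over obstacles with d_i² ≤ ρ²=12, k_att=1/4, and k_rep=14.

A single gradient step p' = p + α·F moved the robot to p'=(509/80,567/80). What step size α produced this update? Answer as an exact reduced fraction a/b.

α = 1/5

F_att = 1/4·(g−p) = 1/4·(-15,0) = (-3.7500,0.0000)
o1: d²=181 > ρ²=12 → inactive
o2: d²=8 ≤ ρ²=12; F_rep = 14·(-2,2)/8² = (-0.4375,0.4375)
o3: d²=1 ≤ ρ²=12; F_rep = 14·(-1,0)/1² = (-14.0000,0.0000)
o4: d²=373 > ρ²=12 → inactive
F = F_att + ΣF_rep = (-18.1875,0.4375)
Δp = p'−p = (-3.6375,0.0875); α = Δx/Fx = (-291/80) / (-291/16) = 1/5
check: Δy/Fy = (7/80) / (7/16) = 1/5 ✓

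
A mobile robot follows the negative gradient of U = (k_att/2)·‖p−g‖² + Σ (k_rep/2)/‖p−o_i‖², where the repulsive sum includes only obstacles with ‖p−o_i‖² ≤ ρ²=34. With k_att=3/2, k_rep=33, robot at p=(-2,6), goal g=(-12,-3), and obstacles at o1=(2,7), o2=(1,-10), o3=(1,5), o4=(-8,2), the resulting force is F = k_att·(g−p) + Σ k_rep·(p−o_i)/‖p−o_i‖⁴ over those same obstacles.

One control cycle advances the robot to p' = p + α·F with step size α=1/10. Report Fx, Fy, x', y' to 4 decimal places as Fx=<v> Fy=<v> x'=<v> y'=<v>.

F_att = 3/2·(g−p) = 3/2·(-10,-9) = (-15.0000,-13.5000)
o1: d²=17 ≤ ρ²=34; F_rep = 33·(-4,-1)/17² = (-0.4567,-0.1142)
o2: d²=265 > ρ²=34 → inactive
o3: d²=10 ≤ ρ²=34; F_rep = 33·(-3,1)/10² = (-0.9900,0.3300)
o4: d²=52 > ρ²=34 → inactive
F = F_att + ΣF_rep = (-16.4467,-13.2842)
p' = p + 1/10·F = (-3.6447,4.6716)

Fx=-16.4467 Fy=-13.2842 x'=-3.6447 y'=4.6716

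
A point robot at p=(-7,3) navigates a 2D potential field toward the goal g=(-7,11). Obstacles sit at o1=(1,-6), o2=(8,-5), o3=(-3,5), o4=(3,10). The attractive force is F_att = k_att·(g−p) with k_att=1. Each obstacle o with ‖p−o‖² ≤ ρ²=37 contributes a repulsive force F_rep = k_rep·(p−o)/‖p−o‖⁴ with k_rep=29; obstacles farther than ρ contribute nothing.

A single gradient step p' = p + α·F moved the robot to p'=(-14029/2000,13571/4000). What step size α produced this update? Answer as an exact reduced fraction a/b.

α = 1/20

F_att = 1·(g−p) = 1·(0,8) = (0.0000,8.0000)
o1: d²=145 > ρ²=37 → inactive
o2: d²=289 > ρ²=37 → inactive
o3: d²=20 ≤ ρ²=37; F_rep = 29·(-4,-2)/20² = (-0.2900,-0.1450)
o4: d²=149 > ρ²=37 → inactive
F = F_att + ΣF_rep = (-0.2900,7.8550)
Δp = p'−p = (-0.0145,0.3927); α = Δx/Fx = (-29/2000) / (-29/100) = 1/20
check: Δy/Fy = (1571/4000) / (1571/200) = 1/20 ✓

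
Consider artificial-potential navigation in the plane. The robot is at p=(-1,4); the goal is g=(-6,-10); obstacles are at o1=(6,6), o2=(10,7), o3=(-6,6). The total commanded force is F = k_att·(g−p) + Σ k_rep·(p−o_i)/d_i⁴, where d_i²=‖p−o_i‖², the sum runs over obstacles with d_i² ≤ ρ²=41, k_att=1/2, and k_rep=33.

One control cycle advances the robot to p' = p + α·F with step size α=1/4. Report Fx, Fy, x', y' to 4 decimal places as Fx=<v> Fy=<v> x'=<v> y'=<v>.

F_att = 1/2·(g−p) = 1/2·(-5,-14) = (-2.5000,-7.0000)
o1: d²=53 > ρ²=41 → inactive
o2: d²=130 > ρ²=41 → inactive
o3: d²=29 ≤ ρ²=41; F_rep = 33·(5,-2)/29² = (0.1962,-0.0785)
F = F_att + ΣF_rep = (-2.3038,-7.0785)
p' = p + 1/4·F = (-1.5760,2.2304)

Fx=-2.3038 Fy=-7.0785 x'=-1.5760 y'=2.2304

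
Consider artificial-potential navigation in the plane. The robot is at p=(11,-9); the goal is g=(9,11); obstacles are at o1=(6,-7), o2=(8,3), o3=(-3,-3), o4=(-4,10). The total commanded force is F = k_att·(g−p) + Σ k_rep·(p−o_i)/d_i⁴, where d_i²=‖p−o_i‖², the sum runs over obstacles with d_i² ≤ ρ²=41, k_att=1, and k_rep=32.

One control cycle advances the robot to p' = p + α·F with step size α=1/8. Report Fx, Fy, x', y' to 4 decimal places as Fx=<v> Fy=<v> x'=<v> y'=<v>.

Fx=-1.8098 Fy=19.9239 x'=10.7738 y'=-6.5095

F_att = 1·(g−p) = 1·(-2,20) = (-2.0000,20.0000)
o1: d²=29 ≤ ρ²=41; F_rep = 32·(5,-2)/29² = (0.1902,-0.0761)
o2: d²=153 > ρ²=41 → inactive
o3: d²=232 > ρ²=41 → inactive
o4: d²=586 > ρ²=41 → inactive
F = F_att + ΣF_rep = (-1.8098,19.9239)
p' = p + 1/8·F = (10.7738,-6.5095)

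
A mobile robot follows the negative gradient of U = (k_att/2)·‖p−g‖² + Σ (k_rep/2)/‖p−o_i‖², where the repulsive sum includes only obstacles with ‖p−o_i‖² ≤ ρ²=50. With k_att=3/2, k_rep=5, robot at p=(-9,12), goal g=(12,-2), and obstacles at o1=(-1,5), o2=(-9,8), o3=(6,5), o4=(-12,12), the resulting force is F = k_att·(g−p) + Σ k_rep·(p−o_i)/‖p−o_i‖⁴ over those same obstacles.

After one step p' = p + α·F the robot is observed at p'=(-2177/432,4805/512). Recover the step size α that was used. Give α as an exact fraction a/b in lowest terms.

α = 1/8

F_att = 3/2·(g−p) = 3/2·(21,-14) = (31.5000,-21.0000)
o1: d²=113 > ρ²=50 → inactive
o2: d²=16 ≤ ρ²=50; F_rep = 5·(0,4)/16² = (0.0000,0.0781)
o3: d²=274 > ρ²=50 → inactive
o4: d²=9 ≤ ρ²=50; F_rep = 5·(3,0)/9² = (0.1852,0.0000)
F = F_att + ΣF_rep = (31.6852,-20.9219)
Δp = p'−p = (3.9606,-2.6152); α = Δx/Fx = (1711/432) / (1711/54) = 1/8
check: Δy/Fy = (-1339/512) / (-1339/64) = 1/8 ✓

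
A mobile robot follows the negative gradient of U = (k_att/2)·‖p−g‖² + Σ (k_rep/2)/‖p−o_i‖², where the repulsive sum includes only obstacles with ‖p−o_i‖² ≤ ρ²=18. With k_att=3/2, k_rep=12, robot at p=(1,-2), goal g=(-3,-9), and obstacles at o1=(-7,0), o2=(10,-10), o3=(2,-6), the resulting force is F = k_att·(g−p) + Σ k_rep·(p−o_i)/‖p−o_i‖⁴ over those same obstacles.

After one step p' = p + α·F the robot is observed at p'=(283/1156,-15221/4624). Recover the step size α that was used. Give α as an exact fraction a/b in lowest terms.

α = 1/8

F_att = 3/2·(g−p) = 3/2·(-4,-7) = (-6.0000,-10.5000)
o1: d²=68 > ρ²=18 → inactive
o2: d²=145 > ρ²=18 → inactive
o3: d²=17 ≤ ρ²=18; F_rep = 12·(-1,4)/17² = (-0.0415,0.1661)
F = F_att + ΣF_rep = (-6.0415,-10.3339)
Δp = p'−p = (-0.7552,-1.2917); α = Δx/Fx = (-873/1156) / (-1746/289) = 1/8
check: Δy/Fy = (-5973/4624) / (-5973/578) = 1/8 ✓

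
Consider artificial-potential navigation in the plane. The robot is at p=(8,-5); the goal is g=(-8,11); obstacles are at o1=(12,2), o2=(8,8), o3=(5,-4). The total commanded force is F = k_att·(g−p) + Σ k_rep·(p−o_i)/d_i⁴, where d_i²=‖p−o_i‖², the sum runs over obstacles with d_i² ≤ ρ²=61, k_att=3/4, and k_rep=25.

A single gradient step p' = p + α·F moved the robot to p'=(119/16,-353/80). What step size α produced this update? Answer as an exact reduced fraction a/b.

F_att = 3/4·(g−p) = 3/4·(-16,16) = (-12.0000,12.0000)
o1: d²=65 > ρ²=61 → inactive
o2: d²=169 > ρ²=61 → inactive
o3: d²=10 ≤ ρ²=61; F_rep = 25·(3,-1)/10² = (0.7500,-0.2500)
F = F_att + ΣF_rep = (-11.2500,11.7500)
Δp = p'−p = (-0.5625,0.5875); α = Δx/Fx = (-9/16) / (-45/4) = 1/20
check: Δy/Fy = (47/80) / (47/4) = 1/20 ✓

α = 1/20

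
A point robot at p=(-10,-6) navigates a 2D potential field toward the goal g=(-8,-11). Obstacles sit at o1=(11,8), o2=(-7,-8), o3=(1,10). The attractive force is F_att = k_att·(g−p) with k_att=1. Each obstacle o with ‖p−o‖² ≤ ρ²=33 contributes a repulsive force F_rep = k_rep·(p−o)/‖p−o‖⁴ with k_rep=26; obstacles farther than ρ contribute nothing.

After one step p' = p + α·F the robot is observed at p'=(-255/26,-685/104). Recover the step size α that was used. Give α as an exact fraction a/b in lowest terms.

F_att = 1·(g−p) = 1·(2,-5) = (2.0000,-5.0000)
o1: d²=637 > ρ²=33 → inactive
o2: d²=13 ≤ ρ²=33; F_rep = 26·(-3,2)/13² = (-0.4615,0.3077)
o3: d²=377 > ρ²=33 → inactive
F = F_att + ΣF_rep = (1.5385,-4.6923)
Δp = p'−p = (0.1923,-0.5865); α = Δx/Fx = (5/26) / (20/13) = 1/8
check: Δy/Fy = (-61/104) / (-61/13) = 1/8 ✓

α = 1/8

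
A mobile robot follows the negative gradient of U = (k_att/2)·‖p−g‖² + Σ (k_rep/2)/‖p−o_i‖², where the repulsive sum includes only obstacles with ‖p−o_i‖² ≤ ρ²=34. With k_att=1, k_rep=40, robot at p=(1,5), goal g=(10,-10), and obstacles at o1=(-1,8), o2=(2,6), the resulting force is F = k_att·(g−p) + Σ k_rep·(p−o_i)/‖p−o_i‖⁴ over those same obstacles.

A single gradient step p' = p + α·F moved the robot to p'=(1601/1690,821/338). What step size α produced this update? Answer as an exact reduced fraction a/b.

F_att = 1·(g−p) = 1·(9,-15) = (9.0000,-15.0000)
o1: d²=13 ≤ ρ²=34; F_rep = 40·(2,-3)/13² = (0.4734,-0.7101)
o2: d²=2 ≤ ρ²=34; F_rep = 40·(-1,-1)/2² = (-10.0000,-10.0000)
F = F_att + ΣF_rep = (-0.5266,-25.7101)
Δp = p'−p = (-0.0527,-2.5710); α = Δx/Fx = (-89/1690) / (-89/169) = 1/10
check: Δy/Fy = (-869/338) / (-4345/169) = 1/10 ✓

α = 1/10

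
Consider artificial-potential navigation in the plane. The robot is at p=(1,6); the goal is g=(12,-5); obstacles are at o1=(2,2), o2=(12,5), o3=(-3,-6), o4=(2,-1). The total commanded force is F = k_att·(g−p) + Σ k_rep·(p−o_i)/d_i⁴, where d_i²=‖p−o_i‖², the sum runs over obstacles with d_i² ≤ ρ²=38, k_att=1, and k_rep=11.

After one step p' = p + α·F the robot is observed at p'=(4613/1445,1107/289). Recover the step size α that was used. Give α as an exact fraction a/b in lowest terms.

F_att = 1·(g−p) = 1·(11,-11) = (11.0000,-11.0000)
o1: d²=17 ≤ ρ²=38; F_rep = 11·(-1,4)/17² = (-0.0381,0.1522)
o2: d²=122 > ρ²=38 → inactive
o3: d²=160 > ρ²=38 → inactive
o4: d²=50 > ρ²=38 → inactive
F = F_att + ΣF_rep = (10.9619,-10.8478)
Δp = p'−p = (2.1924,-2.1696); α = Δx/Fx = (3168/1445) / (3168/289) = 1/5
check: Δy/Fy = (-627/289) / (-3135/289) = 1/5 ✓

α = 1/5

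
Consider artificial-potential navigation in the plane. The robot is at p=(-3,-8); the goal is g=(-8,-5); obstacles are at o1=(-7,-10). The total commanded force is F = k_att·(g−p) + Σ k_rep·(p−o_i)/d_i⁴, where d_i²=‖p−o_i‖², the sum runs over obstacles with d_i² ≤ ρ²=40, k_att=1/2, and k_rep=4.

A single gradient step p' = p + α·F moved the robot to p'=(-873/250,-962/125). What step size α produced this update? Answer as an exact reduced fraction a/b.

α = 1/5

F_att = 1/2·(g−p) = 1/2·(-5,3) = (-2.5000,1.5000)
o1: d²=20 ≤ ρ²=40; F_rep = 4·(4,2)/20² = (0.0400,0.0200)
F = F_att + ΣF_rep = (-2.4600,1.5200)
Δp = p'−p = (-0.4920,0.3040); α = Δx/Fx = (-123/250) / (-123/50) = 1/5
check: Δy/Fy = (38/125) / (38/25) = 1/5 ✓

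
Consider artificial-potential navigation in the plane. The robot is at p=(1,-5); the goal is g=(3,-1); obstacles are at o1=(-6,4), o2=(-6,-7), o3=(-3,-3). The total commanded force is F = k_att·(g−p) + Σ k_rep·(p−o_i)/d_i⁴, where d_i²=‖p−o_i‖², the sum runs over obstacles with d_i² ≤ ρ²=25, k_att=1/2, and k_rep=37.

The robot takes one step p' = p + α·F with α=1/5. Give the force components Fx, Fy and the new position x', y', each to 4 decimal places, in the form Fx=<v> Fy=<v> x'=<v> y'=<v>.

Fx=1.3700 Fy=1.8150 x'=1.2740 y'=-4.6370

F_att = 1/2·(g−p) = 1/2·(2,4) = (1.0000,2.0000)
o1: d²=130 > ρ²=25 → inactive
o2: d²=53 > ρ²=25 → inactive
o3: d²=20 ≤ ρ²=25; F_rep = 37·(4,-2)/20² = (0.3700,-0.1850)
F = F_att + ΣF_rep = (1.3700,1.8150)
p' = p + 1/5·F = (1.2740,-4.6370)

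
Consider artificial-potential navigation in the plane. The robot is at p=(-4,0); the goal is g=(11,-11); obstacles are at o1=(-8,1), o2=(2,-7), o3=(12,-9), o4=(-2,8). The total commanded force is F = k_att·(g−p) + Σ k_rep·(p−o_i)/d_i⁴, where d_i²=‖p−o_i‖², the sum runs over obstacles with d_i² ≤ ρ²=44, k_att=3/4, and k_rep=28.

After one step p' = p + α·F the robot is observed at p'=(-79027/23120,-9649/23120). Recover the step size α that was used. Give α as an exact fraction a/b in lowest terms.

α = 1/20

F_att = 3/4·(g−p) = 3/4·(15,-11) = (11.2500,-8.2500)
o1: d²=17 ≤ ρ²=44; F_rep = 28·(4,-1)/17² = (0.3875,-0.0969)
o2: d²=85 > ρ²=44 → inactive
o3: d²=337 > ρ²=44 → inactive
o4: d²=68 > ρ²=44 → inactive
F = F_att + ΣF_rep = (11.6375,-8.3469)
Δp = p'−p = (0.5819,-0.4173); α = Δx/Fx = (13453/23120) / (13453/1156) = 1/20
check: Δy/Fy = (-9649/23120) / (-9649/1156) = 1/20 ✓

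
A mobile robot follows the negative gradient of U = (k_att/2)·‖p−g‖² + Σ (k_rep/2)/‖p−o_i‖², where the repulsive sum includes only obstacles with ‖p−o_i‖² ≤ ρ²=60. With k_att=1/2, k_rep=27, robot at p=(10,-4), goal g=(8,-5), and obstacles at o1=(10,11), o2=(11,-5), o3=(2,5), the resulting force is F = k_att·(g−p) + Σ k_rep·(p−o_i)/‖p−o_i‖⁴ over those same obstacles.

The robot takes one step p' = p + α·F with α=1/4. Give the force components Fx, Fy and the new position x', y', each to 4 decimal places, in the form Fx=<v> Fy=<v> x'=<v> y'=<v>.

F_att = 1/2·(g−p) = 1/2·(-2,-1) = (-1.0000,-0.5000)
o1: d²=225 > ρ²=60 → inactive
o2: d²=2 ≤ ρ²=60; F_rep = 27·(-1,1)/2² = (-6.7500,6.7500)
o3: d²=145 > ρ²=60 → inactive
F = F_att + ΣF_rep = (-7.7500,6.2500)
p' = p + 1/4·F = (8.0625,-2.4375)

Fx=-7.7500 Fy=6.2500 x'=8.0625 y'=-2.4375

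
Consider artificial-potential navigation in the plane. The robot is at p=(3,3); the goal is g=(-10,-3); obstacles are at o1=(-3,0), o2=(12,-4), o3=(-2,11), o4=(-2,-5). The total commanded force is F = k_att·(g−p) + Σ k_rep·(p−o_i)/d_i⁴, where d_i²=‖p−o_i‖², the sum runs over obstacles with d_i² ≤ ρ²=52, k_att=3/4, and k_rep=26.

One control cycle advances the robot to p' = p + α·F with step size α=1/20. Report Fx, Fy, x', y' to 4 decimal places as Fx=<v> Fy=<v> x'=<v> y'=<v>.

F_att = 3/4·(g−p) = 3/4·(-13,-6) = (-9.7500,-4.5000)
o1: d²=45 ≤ ρ²=52; F_rep = 26·(6,3)/45² = (0.0770,0.0385)
o2: d²=130 > ρ²=52 → inactive
o3: d²=89 > ρ²=52 → inactive
o4: d²=89 > ρ²=52 → inactive
F = F_att + ΣF_rep = (-9.6730,-4.4615)
p' = p + 1/20·F = (2.5164,2.7769)

Fx=-9.6730 Fy=-4.4615 x'=2.5164 y'=2.7769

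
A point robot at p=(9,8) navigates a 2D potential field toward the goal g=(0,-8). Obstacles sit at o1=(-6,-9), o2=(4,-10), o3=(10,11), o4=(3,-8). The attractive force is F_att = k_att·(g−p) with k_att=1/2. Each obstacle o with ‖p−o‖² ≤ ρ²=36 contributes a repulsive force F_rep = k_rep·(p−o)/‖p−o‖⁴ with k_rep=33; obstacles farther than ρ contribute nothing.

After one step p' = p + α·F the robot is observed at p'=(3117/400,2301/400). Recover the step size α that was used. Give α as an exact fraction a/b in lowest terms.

α = 1/4

F_att = 1/2·(g−p) = 1/2·(-9,-16) = (-4.5000,-8.0000)
o1: d²=514 > ρ²=36 → inactive
o2: d²=349 > ρ²=36 → inactive
o3: d²=10 ≤ ρ²=36; F_rep = 33·(-1,-3)/10² = (-0.3300,-0.9900)
o4: d²=292 > ρ²=36 → inactive
F = F_att + ΣF_rep = (-4.8300,-8.9900)
Δp = p'−p = (-1.2075,-2.2475); α = Δx/Fx = (-483/400) / (-483/100) = 1/4
check: Δy/Fy = (-899/400) / (-899/100) = 1/4 ✓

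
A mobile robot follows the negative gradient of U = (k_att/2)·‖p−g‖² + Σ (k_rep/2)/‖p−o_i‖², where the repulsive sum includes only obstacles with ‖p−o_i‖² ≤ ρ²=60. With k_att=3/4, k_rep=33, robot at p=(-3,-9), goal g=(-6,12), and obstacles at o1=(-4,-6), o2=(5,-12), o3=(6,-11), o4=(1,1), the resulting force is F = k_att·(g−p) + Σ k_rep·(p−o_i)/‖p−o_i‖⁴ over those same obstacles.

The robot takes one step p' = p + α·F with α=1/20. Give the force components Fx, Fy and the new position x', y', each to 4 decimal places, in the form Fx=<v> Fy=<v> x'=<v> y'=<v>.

Fx=-1.9200 Fy=14.7600 x'=-3.0960 y'=-8.2620

F_att = 3/4·(g−p) = 3/4·(-3,21) = (-2.2500,15.7500)
o1: d²=10 ≤ ρ²=60; F_rep = 33·(1,-3)/10² = (0.3300,-0.9900)
o2: d²=73 > ρ²=60 → inactive
o3: d²=85 > ρ²=60 → inactive
o4: d²=116 > ρ²=60 → inactive
F = F_att + ΣF_rep = (-1.9200,14.7600)
p' = p + 1/20·F = (-3.0960,-8.2620)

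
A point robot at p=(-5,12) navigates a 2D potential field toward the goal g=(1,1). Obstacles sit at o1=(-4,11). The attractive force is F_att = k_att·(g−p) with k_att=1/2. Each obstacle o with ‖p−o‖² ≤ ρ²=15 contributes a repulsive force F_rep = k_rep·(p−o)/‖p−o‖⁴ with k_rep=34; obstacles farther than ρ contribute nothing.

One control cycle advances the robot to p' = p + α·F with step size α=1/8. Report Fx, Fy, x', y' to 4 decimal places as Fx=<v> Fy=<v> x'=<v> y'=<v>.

Fx=-5.5000 Fy=3.0000 x'=-5.6875 y'=12.3750

F_att = 1/2·(g−p) = 1/2·(6,-11) = (3.0000,-5.5000)
o1: d²=2 ≤ ρ²=15; F_rep = 34·(-1,1)/2² = (-8.5000,8.5000)
F = F_att + ΣF_rep = (-5.5000,3.0000)
p' = p + 1/8·F = (-5.6875,12.3750)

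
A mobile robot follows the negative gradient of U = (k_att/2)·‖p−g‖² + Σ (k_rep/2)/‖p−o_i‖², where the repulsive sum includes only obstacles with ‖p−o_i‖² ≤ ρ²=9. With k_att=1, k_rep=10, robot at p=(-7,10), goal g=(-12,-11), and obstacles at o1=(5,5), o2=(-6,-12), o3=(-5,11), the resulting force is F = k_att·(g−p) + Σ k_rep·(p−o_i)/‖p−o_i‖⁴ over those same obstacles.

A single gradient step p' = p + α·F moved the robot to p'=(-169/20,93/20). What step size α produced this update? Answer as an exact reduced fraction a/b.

F_att = 1·(g−p) = 1·(-5,-21) = (-5.0000,-21.0000)
o1: d²=169 > ρ²=9 → inactive
o2: d²=485 > ρ²=9 → inactive
o3: d²=5 ≤ ρ²=9; F_rep = 10·(-2,-1)/5² = (-0.8000,-0.4000)
F = F_att + ΣF_rep = (-5.8000,-21.4000)
Δp = p'−p = (-1.4500,-5.3500); α = Δx/Fx = (-29/20) / (-29/5) = 1/4
check: Δy/Fy = (-107/20) / (-107/5) = 1/4 ✓

α = 1/4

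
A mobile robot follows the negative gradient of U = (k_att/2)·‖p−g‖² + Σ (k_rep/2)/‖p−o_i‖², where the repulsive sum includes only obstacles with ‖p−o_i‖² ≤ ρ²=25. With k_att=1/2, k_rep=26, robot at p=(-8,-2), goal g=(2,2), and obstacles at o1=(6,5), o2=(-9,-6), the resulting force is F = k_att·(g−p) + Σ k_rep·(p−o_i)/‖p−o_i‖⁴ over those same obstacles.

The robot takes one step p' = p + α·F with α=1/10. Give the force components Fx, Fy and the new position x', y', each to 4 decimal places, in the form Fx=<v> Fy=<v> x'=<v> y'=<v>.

Fx=5.0900 Fy=2.3599 x'=-7.4910 y'=-1.7640

F_att = 1/2·(g−p) = 1/2·(10,4) = (5.0000,2.0000)
o1: d²=245 > ρ²=25 → inactive
o2: d²=17 ≤ ρ²=25; F_rep = 26·(1,4)/17² = (0.0900,0.3599)
F = F_att + ΣF_rep = (5.0900,2.3599)
p' = p + 1/10·F = (-7.4910,-1.7640)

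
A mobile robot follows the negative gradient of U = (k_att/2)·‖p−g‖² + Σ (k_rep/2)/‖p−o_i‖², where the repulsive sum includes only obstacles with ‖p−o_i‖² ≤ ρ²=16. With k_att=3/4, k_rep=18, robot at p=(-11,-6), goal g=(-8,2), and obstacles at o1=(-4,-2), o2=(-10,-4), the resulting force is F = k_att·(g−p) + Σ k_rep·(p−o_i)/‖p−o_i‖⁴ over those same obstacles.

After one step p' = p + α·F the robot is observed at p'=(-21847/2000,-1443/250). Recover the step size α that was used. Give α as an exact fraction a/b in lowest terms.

α = 1/20

F_att = 3/4·(g−p) = 3/4·(3,8) = (2.2500,6.0000)
o1: d²=65 > ρ²=16 → inactive
o2: d²=5 ≤ ρ²=16; F_rep = 18·(-1,-2)/5² = (-0.7200,-1.4400)
F = F_att + ΣF_rep = (1.5300,4.5600)
Δp = p'−p = (0.0765,0.2280); α = Δx/Fx = (153/2000) / (153/100) = 1/20
check: Δy/Fy = (57/250) / (114/25) = 1/20 ✓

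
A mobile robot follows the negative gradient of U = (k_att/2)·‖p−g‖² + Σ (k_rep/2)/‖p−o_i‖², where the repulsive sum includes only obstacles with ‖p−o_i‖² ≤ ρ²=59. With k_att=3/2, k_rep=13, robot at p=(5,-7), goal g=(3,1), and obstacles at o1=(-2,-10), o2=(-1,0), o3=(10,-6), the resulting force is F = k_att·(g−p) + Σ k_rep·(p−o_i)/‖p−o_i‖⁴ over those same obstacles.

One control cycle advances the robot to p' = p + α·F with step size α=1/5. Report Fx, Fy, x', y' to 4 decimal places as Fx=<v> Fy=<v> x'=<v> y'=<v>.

F_att = 3/2·(g−p) = 3/2·(-2,8) = (-3.0000,12.0000)
o1: d²=58 ≤ ρ²=59; F_rep = 13·(7,3)/58² = (0.0271,0.0116)
o2: d²=85 > ρ²=59 → inactive
o3: d²=26 ≤ ρ²=59; F_rep = 13·(-5,-1)/26² = (-0.0962,-0.0192)
F = F_att + ΣF_rep = (-3.0691,11.9924)
p' = p + 1/5·F = (4.3862,-4.6015)

Fx=-3.0691 Fy=11.9924 x'=4.3862 y'=-4.6015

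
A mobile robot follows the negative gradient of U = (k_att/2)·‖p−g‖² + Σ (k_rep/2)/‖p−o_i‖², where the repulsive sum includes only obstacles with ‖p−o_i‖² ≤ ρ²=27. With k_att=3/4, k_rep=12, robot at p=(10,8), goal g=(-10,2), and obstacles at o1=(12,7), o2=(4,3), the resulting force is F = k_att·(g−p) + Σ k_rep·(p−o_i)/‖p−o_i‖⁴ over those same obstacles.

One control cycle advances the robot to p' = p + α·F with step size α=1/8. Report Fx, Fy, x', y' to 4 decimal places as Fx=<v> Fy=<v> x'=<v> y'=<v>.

Fx=-15.9600 Fy=-4.0200 x'=8.0050 y'=7.4975

F_att = 3/4·(g−p) = 3/4·(-20,-6) = (-15.0000,-4.5000)
o1: d²=5 ≤ ρ²=27; F_rep = 12·(-2,1)/5² = (-0.9600,0.4800)
o2: d²=61 > ρ²=27 → inactive
F = F_att + ΣF_rep = (-15.9600,-4.0200)
p' = p + 1/8·F = (8.0050,7.4975)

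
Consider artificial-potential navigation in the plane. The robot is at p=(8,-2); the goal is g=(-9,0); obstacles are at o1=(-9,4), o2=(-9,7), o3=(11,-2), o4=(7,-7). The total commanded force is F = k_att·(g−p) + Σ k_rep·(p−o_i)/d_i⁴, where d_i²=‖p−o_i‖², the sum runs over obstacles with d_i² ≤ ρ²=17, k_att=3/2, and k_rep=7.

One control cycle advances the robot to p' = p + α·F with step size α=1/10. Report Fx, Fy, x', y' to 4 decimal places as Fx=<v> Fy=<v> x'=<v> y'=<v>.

F_att = 3/2·(g−p) = 3/2·(-17,2) = (-25.5000,3.0000)
o1: d²=325 > ρ²=17 → inactive
o2: d²=370 > ρ²=17 → inactive
o3: d²=9 ≤ ρ²=17; F_rep = 7·(-3,0)/9² = (-0.2593,0.0000)
o4: d²=26 > ρ²=17 → inactive
F = F_att + ΣF_rep = (-25.7593,3.0000)
p' = p + 1/10·F = (5.4241,-1.7000)

Fx=-25.7593 Fy=3.0000 x'=5.4241 y'=-1.7000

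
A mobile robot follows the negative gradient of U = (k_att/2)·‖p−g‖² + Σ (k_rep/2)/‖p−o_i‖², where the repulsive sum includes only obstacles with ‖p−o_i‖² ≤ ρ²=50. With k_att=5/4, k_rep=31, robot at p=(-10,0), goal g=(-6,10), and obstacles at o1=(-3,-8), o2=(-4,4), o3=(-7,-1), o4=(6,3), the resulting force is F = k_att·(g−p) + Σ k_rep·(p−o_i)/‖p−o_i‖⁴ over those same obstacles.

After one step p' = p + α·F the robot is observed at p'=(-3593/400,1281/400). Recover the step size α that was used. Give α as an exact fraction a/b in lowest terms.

F_att = 5/4·(g−p) = 5/4·(4,10) = (5.0000,12.5000)
o1: d²=113 > ρ²=50 → inactive
o2: d²=52 > ρ²=50 → inactive
o3: d²=10 ≤ ρ²=50; F_rep = 31·(-3,1)/10² = (-0.9300,0.3100)
o4: d²=265 > ρ²=50 → inactive
F = F_att + ΣF_rep = (4.0700,12.8100)
Δp = p'−p = (1.0175,3.2025); α = Δx/Fx = (407/400) / (407/100) = 1/4
check: Δy/Fy = (1281/400) / (1281/100) = 1/4 ✓

α = 1/4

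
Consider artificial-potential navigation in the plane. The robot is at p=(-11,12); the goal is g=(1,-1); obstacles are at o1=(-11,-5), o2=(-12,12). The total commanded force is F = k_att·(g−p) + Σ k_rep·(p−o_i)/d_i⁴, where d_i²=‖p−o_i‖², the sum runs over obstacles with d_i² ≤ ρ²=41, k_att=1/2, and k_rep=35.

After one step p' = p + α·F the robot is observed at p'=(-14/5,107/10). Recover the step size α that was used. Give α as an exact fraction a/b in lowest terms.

F_att = 1/2·(g−p) = 1/2·(12,-13) = (6.0000,-6.5000)
o1: d²=289 > ρ²=41 → inactive
o2: d²=1 ≤ ρ²=41; F_rep = 35·(1,0)/1² = (35.0000,0.0000)
F = F_att + ΣF_rep = (41.0000,-6.5000)
Δp = p'−p = (8.2000,-1.3000); α = Δx/Fx = (41/5) / (41) = 1/5
check: Δy/Fy = (-13/10) / (-13/2) = 1/5 ✓

α = 1/5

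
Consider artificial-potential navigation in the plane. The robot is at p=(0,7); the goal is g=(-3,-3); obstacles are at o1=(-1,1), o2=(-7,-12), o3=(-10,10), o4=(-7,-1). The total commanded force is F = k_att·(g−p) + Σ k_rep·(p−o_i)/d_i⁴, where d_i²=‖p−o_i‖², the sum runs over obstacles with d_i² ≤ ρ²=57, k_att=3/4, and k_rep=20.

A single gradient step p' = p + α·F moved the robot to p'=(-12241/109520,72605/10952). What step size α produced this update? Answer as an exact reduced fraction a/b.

α = 1/20

F_att = 3/4·(g−p) = 3/4·(-3,-10) = (-2.2500,-7.5000)
o1: d²=37 ≤ ρ²=57; F_rep = 20·(1,6)/37² = (0.0146,0.0877)
o2: d²=410 > ρ²=57 → inactive
o3: d²=109 > ρ²=57 → inactive
o4: d²=113 > ρ²=57 → inactive
F = F_att + ΣF_rep = (-2.2354,-7.4123)
Δp = p'−p = (-0.1118,-0.3706); α = Δx/Fx = (-12241/109520) / (-12241/5476) = 1/20
check: Δy/Fy = (-4059/10952) / (-20295/2738) = 1/20 ✓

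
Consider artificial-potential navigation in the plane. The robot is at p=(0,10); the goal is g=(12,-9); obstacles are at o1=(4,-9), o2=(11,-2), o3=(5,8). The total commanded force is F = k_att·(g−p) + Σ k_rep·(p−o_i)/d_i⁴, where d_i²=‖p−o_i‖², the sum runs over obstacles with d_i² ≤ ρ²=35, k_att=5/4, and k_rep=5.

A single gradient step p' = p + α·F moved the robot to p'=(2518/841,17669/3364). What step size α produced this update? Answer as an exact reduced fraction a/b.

α = 1/5

F_att = 5/4·(g−p) = 5/4·(12,-19) = (15.0000,-23.7500)
o1: d²=377 > ρ²=35 → inactive
o2: d²=265 > ρ²=35 → inactive
o3: d²=29 ≤ ρ²=35; F_rep = 5·(-5,2)/29² = (-0.0297,0.0119)
F = F_att + ΣF_rep = (14.9703,-23.7381)
Δp = p'−p = (2.9941,-4.7476); α = Δx/Fx = (2518/841) / (12590/841) = 1/5
check: Δy/Fy = (-15971/3364) / (-79855/3364) = 1/5 ✓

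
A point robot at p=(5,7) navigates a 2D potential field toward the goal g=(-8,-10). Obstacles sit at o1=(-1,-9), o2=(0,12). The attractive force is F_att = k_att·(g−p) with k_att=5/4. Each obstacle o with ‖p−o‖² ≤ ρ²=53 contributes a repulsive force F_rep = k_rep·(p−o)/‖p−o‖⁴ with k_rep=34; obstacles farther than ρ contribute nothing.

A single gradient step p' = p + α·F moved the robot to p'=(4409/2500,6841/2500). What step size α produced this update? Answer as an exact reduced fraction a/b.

α = 1/5

F_att = 5/4·(g−p) = 5/4·(-13,-17) = (-16.2500,-21.2500)
o1: d²=292 > ρ²=53 → inactive
o2: d²=50 ≤ ρ²=53; F_rep = 34·(5,-5)/50² = (0.0680,-0.0680)
F = F_att + ΣF_rep = (-16.1820,-21.3180)
Δp = p'−p = (-3.2364,-4.2636); α = Δx/Fx = (-8091/2500) / (-8091/500) = 1/5
check: Δy/Fy = (-10659/2500) / (-10659/500) = 1/5 ✓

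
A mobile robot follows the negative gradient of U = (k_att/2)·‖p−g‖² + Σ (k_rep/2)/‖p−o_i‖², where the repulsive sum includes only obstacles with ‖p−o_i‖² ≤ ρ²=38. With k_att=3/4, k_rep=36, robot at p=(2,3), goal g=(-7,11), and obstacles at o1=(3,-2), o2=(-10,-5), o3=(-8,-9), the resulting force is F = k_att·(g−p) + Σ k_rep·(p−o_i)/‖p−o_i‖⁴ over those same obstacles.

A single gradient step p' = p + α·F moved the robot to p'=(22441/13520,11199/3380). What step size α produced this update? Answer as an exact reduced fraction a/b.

F_att = 3/4·(g−p) = 3/4·(-9,8) = (-6.7500,6.0000)
o1: d²=26 ≤ ρ²=38; F_rep = 36·(-1,5)/26² = (-0.0533,0.2663)
o2: d²=208 > ρ²=38 → inactive
o3: d²=244 > ρ²=38 → inactive
F = F_att + ΣF_rep = (-6.8033,6.2663)
Δp = p'−p = (-0.3402,0.3133); α = Δx/Fx = (-4599/13520) / (-4599/676) = 1/20
check: Δy/Fy = (1059/3380) / (1059/169) = 1/20 ✓

α = 1/20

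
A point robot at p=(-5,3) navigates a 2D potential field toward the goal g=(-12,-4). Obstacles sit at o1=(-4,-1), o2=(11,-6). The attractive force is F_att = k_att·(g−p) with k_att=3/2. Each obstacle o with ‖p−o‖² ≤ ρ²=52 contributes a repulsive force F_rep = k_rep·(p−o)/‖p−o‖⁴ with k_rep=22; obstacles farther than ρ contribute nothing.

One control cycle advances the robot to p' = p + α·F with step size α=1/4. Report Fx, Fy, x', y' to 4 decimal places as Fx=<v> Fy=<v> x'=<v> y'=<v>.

F_att = 3/2·(g−p) = 3/2·(-7,-7) = (-10.5000,-10.5000)
o1: d²=17 ≤ ρ²=52; F_rep = 22·(-1,4)/17² = (-0.0761,0.3045)
o2: d²=337 > ρ²=52 → inactive
F = F_att + ΣF_rep = (-10.5761,-10.1955)
p' = p + 1/4·F = (-7.6440,0.4511)

Fx=-10.5761 Fy=-10.1955 x'=-7.6440 y'=0.4511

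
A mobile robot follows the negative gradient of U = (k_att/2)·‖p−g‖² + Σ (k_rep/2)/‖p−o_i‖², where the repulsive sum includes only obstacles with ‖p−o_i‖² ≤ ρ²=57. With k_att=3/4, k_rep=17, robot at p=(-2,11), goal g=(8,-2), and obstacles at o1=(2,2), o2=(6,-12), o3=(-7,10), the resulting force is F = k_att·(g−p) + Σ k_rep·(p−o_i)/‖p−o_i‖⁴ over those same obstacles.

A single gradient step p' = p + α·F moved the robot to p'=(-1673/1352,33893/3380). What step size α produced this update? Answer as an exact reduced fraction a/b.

F_att = 3/4·(g−p) = 3/4·(10,-13) = (7.5000,-9.7500)
o1: d²=97 > ρ²=57 → inactive
o2: d²=593 > ρ²=57 → inactive
o3: d²=26 ≤ ρ²=57; F_rep = 17·(5,1)/26² = (0.1257,0.0251)
F = F_att + ΣF_rep = (7.6257,-9.7249)
Δp = p'−p = (0.7626,-0.9725); α = Δx/Fx = (1031/1352) / (5155/676) = 1/10
check: Δy/Fy = (-3287/3380) / (-3287/338) = 1/10 ✓

α = 1/10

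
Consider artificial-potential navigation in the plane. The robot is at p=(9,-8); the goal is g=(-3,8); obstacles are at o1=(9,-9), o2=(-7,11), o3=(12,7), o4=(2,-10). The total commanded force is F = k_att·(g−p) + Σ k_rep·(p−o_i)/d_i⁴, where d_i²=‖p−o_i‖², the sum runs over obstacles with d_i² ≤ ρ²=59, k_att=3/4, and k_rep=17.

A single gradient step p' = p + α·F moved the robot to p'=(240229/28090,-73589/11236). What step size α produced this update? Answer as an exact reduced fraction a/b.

F_att = 3/4·(g−p) = 3/4·(-12,16) = (-9.0000,12.0000)
o1: d²=1 ≤ ρ²=59; F_rep = 17·(0,1)/1² = (0.0000,17.0000)
o2: d²=617 > ρ²=59 → inactive
o3: d²=234 > ρ²=59 → inactive
o4: d²=53 ≤ ρ²=59; F_rep = 17·(7,2)/53² = (0.0424,0.0121)
F = F_att + ΣF_rep = (-8.9576,29.0121)
Δp = p'−p = (-0.4479,1.4506); α = Δx/Fx = (-12581/28090) / (-25162/2809) = 1/20
check: Δy/Fy = (16299/11236) / (81495/2809) = 1/20 ✓

α = 1/20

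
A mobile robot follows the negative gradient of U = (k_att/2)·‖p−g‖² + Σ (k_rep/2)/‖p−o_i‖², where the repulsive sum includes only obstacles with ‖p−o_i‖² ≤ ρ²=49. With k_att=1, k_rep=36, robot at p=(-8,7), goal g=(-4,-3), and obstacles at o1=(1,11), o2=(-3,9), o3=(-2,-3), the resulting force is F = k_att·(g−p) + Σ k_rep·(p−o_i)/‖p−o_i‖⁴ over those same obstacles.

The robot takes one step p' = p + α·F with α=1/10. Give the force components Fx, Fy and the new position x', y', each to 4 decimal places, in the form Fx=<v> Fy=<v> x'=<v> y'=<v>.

Fx=3.7860 Fy=-10.0856 x'=-7.6214 y'=5.9914

F_att = 1·(g−p) = 1·(4,-10) = (4.0000,-10.0000)
o1: d²=97 > ρ²=49 → inactive
o2: d²=29 ≤ ρ²=49; F_rep = 36·(-5,-2)/29² = (-0.2140,-0.0856)
o3: d²=136 > ρ²=49 → inactive
F = F_att + ΣF_rep = (3.7860,-10.0856)
p' = p + 1/10·F = (-7.6214,5.9914)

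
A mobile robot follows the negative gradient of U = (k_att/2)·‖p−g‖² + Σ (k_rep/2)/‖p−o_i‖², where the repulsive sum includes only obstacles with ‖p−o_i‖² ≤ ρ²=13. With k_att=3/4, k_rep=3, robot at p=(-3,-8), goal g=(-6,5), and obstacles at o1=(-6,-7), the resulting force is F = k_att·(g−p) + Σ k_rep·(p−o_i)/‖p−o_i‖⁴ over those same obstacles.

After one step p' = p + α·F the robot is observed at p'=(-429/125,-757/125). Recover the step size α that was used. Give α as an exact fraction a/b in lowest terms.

F_att = 3/4·(g−p) = 3/4·(-3,13) = (-2.2500,9.7500)
o1: d²=10 ≤ ρ²=13; F_rep = 3·(3,-1)/10² = (0.0900,-0.0300)
F = F_att + ΣF_rep = (-2.1600,9.7200)
Δp = p'−p = (-0.4320,1.9440); α = Δx/Fx = (-54/125) / (-54/25) = 1/5
check: Δy/Fy = (243/125) / (243/25) = 1/5 ✓

α = 1/5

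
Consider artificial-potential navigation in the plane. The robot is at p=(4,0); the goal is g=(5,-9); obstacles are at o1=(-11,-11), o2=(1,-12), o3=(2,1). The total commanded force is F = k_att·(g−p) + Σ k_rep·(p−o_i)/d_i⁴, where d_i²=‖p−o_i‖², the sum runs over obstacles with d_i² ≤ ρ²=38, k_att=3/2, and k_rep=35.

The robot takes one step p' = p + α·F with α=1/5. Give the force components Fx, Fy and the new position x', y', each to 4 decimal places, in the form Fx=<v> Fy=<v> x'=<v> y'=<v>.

Fx=4.3000 Fy=-14.9000 x'=4.8600 y'=-2.9800

F_att = 3/2·(g−p) = 3/2·(1,-9) = (1.5000,-13.5000)
o1: d²=346 > ρ²=38 → inactive
o2: d²=153 > ρ²=38 → inactive
o3: d²=5 ≤ ρ²=38; F_rep = 35·(2,-1)/5² = (2.8000,-1.4000)
F = F_att + ΣF_rep = (4.3000,-14.9000)
p' = p + 1/5·F = (4.8600,-2.9800)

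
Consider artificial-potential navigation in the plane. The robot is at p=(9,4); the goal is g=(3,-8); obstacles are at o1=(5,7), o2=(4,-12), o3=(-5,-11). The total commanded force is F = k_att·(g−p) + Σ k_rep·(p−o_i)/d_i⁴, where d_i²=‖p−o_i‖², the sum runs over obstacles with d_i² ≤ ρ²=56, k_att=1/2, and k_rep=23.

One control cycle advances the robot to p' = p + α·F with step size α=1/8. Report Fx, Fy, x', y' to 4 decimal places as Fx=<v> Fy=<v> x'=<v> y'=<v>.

Fx=-2.8528 Fy=-6.1104 x'=8.6434 y'=3.2362

F_att = 1/2·(g−p) = 1/2·(-6,-12) = (-3.0000,-6.0000)
o1: d²=25 ≤ ρ²=56; F_rep = 23·(4,-3)/25² = (0.1472,-0.1104)
o2: d²=281 > ρ²=56 → inactive
o3: d²=421 > ρ²=56 → inactive
F = F_att + ΣF_rep = (-2.8528,-6.1104)
p' = p + 1/8·F = (8.6434,3.2362)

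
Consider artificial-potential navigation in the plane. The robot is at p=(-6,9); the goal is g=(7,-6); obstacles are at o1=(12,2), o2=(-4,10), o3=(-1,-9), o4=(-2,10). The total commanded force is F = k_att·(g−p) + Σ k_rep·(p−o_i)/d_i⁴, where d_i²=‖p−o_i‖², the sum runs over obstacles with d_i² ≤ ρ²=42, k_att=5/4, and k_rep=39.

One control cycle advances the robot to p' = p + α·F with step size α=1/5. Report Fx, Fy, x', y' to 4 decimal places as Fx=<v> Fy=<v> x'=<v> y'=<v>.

F_att = 5/4·(g−p) = 5/4·(13,-15) = (16.2500,-18.7500)
o1: d²=373 > ρ²=42 → inactive
o2: d²=5 ≤ ρ²=42; F_rep = 39·(-2,-1)/5² = (-3.1200,-1.5600)
o3: d²=349 > ρ²=42 → inactive
o4: d²=17 ≤ ρ²=42; F_rep = 39·(-4,-1)/17² = (-0.5398,-0.1349)
F = F_att + ΣF_rep = (12.5902,-20.4449)
p' = p + 1/5·F = (-3.4820,4.9110)

Fx=12.5902 Fy=-20.4449 x'=-3.4820 y'=4.9110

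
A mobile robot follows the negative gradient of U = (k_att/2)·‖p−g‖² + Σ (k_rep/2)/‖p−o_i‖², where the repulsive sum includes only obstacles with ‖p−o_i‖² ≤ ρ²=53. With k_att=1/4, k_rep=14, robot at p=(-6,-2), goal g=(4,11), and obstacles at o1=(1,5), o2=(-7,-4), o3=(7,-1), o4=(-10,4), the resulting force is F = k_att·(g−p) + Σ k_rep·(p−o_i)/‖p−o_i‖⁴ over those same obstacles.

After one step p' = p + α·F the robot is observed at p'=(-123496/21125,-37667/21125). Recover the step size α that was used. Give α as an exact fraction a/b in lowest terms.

α = 1/20

F_att = 1/4·(g−p) = 1/4·(10,13) = (2.5000,3.2500)
o1: d²=98 > ρ²=53 → inactive
o2: d²=5 ≤ ρ²=53; F_rep = 14·(1,2)/5² = (0.5600,1.1200)
o3: d²=170 > ρ²=53 → inactive
o4: d²=52 ≤ ρ²=53; F_rep = 14·(4,-6)/52² = (0.0207,-0.0311)
F = F_att + ΣF_rep = (3.0807,4.3389)
Δp = p'−p = (0.1540,0.2169); α = Δx/Fx = (3254/21125) / (13016/4225) = 1/20
check: Δy/Fy = (4583/21125) / (18332/4225) = 1/20 ✓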